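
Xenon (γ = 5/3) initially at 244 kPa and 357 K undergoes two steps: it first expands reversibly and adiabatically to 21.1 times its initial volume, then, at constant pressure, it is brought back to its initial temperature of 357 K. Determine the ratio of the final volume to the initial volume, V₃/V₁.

V₃/V₁ ≈ 161

Adiabatic step: V₂/V₁ = 21.1; T₂ = T₁·(1/21.1)^(2/3) = 46.75 K.
Isobaric step: V₃/V₂ = T₃/T₂ = 357/46.75.
V₃/V₁ = (V₂/V₁)(V₃/V₂) = 21.1 × (357/46.75) = 161.1.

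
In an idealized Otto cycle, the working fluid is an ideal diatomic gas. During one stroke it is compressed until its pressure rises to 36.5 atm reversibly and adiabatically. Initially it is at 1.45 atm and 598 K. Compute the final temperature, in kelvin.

T₂ ≈ 1500 K

Adiabatic: T₂/T₁ = (P₂/P₁)^((γ−1)/γ).
For a diatomic ideal gas γ = 7/5, so (γ−1)/γ = 2/7.
T₂ = 598 × (36.5/1.45)^(2/7) = 1503 K.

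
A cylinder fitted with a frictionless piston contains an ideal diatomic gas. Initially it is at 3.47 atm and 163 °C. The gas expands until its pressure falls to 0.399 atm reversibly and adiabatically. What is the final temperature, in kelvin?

T₂ ≈ 235 K

Along an adiabat T P^((1−γ)/γ) is constant, so T₂ = T₁ (P₂/P₁)^((γ−1)/γ).
For a diatomic ideal gas γ = 7/5, so (γ−1)/γ = 2/7.
T₁ = 163 °C = 436.1 K.
T₂ = 436.1 × (0.399/3.47)^(2/7) = 235.1 K.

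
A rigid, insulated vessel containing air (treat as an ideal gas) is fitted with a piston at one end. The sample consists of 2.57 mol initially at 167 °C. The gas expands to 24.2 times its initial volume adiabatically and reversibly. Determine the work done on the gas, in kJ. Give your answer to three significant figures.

W ≈ -16.9 kJ

For a reversible adiabat TV^(γ−1) is constant, so T₂ = T₁ (V₁/V₂)^(γ−1).
γ = 7/5 for a diatomic ideal gas, so γ−1 = 2/5.
T₁ = 167 °C = 440.1 K.
T₂ = 440.1 × (1/24.2)^(2/5) = 123 K.
Q = 0, so ΔU = W_on_gas = nCᵥΔT with Cᵥ = R/(γ−1) = 20.79 J/(mol·K).
ΔU = 2.57 × 20.79 × (123 − 440.1) = -16940 J.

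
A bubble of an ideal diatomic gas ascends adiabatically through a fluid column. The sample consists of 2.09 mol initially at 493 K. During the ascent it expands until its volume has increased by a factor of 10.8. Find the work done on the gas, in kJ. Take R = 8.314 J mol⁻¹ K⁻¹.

For a reversible adiabat TV^(γ−1) is constant, so T₂ = T₁ (V₁/V₂)^(γ−1).
γ = 7/5 for a diatomic ideal gas, so γ−1 = 2/5.
T₂ = 493 × (1/10.8)^(2/5) = 190.3 K.
Q = 0, so ΔU = W_on_gas = nCᵥΔT with Cᵥ = R/(γ−1) = 20.79 J/(mol·K).
ΔU = 2.09 × 20.79 × (190.3 − 493) = -13150 J.

W ≈ -13.1 kJ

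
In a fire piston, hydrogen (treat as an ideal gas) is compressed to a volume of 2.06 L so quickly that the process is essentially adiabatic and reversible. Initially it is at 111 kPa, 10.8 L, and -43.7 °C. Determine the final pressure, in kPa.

Since PV^γ is constant along a reversible adiabat, P₂ = P₁ (V₁/V₂)^γ.
γ = 7/5 for a diatomic ideal gas.
P₂ = 111 × (10.8/2.06)^(7/5) = 1129 kPa.

P₂ ≈ 1130 kPa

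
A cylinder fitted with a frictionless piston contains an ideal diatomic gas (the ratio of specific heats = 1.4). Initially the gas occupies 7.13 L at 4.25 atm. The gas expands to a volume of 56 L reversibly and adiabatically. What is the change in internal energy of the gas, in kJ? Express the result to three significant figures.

P₂ = P₁(V₁/V₂)^γ = 4.25×(7.13/56)^(1.4) = 0.2373 atm.
For a reversible adiabat, W_by_gas = (P₁V₁ − P₂V₂)/(γ−1).
W_by = (430600×0.00713 − 24040×0.056) / (0.4) = 4310 J.
Q = 0 ⇒ ΔU = −W_by = -4310 J.

ΔU ≈ -4.31 kJ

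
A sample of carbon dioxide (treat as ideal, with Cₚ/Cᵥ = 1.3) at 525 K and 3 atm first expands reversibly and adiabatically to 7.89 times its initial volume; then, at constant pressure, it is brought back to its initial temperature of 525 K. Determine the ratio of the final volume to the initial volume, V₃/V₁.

V₃/V₁ ≈ 14.7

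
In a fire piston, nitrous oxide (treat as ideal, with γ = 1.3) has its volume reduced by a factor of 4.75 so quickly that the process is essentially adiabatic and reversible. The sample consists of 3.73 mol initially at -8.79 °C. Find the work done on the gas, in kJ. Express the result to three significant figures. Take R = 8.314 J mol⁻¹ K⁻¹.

For a reversible adiabat TV^(γ−1) is constant, so T₂ = T₁ (V₁/V₂)^(γ−1).
T₁ = -8.79 °C = 264.4 K.
T₂ = 264.4 × 4.75^(0.3) = 421.9 K.
Q = 0, so ΔU = W_on_gas = nCᵥΔT with Cᵥ = R/(γ−1) = 27.71 J/(mol·K).
ΔU = 3.73 × 27.71 × (421.9 − 264.4) = 16280 J.

W ≈ 16.3 kJ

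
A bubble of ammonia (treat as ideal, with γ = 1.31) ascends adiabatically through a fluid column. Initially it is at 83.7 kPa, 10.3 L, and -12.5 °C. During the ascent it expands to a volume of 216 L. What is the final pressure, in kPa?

P₂ ≈ 1.55 kPa

Since PV^γ is constant along a reversible adiabat, P₂ = P₁ (V₁/V₂)^γ.
P₂ = 83.7 × (10.3/216)^(1.31) = 1.554 kPa.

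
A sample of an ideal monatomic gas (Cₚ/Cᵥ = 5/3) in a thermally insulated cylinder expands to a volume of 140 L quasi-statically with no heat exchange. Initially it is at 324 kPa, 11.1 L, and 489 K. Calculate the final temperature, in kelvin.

T₂ ≈ 90.2 K

For a reversible adiabat TV^(γ−1) is constant, so T₂ = T₁ (V₁/V₂)^(γ−1).
T₂ = 489 × (11.1/140)^(2/3) = 90.25 K.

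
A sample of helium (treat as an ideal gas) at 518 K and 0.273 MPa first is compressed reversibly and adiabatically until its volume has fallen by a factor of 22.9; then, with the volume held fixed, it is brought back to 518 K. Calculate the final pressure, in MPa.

P₃ ≈ 6.25 MPa

For a monatomic ideal gas γ = 5/3.
Adiabatic step (PV^γ = const): P₂ = 0.273×22.9^(5/3) = 50.41 MPa; T₂ = 518×22.9^(2/3) = 4177 K.
Isochoric: P₃ = P₂(T₃/T₂) = 50.41 × (518/4177) = 6.252 MPa.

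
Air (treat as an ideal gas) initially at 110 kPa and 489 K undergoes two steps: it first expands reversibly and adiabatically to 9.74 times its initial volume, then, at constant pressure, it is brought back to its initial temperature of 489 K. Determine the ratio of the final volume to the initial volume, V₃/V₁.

V₃/V₁ ≈ 24.2

For a diatomic ideal gas γ = 7/5.
Adiabatic step: V₂/V₁ = 9.74; T₂ = T₁·(1/9.74)^(2/5) = 196.7 K.
Isobaric step: V₃/V₂ = T₃/T₂ = 489/196.7.
V₃/V₁ = (V₂/V₁)(V₃/V₂) = 9.74 × (489/196.7) = 24.21.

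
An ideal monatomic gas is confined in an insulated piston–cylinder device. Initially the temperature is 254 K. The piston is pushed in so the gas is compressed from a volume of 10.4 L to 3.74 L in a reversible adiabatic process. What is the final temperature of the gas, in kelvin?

T₂ ≈ 502 K

For a reversible adiabat TV^(γ−1) is constant, so T₂ = T₁ (V₁/V₂)^(γ−1).
For a monatomic ideal gas γ = 5/3, so γ−1 = 2/3.
T₂ = 254 × (10.4/3.74)^(2/3) = 502.3 K.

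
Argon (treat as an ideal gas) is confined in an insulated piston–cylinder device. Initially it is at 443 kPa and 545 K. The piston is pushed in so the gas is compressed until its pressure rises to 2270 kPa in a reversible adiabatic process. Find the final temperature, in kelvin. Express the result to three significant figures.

Along an adiabat T P^((1−γ)/γ) is constant, so T₂ = T₁ (P₂/P₁)^((γ−1)/γ).
For a monatomic ideal gas γ = 5/3, so (γ−1)/γ = 2/5.
T₂ = 545 × (2270/443)^(2/5) = 1048 K.

T₂ ≈ 1050 K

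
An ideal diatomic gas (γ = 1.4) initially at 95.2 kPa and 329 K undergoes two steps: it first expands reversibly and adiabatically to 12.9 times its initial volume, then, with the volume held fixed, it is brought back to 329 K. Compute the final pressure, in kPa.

Adiabatic step (PV^γ = const): P₂ = 95.2×(1/12.9)^(1.4) = 2.653 kPa; T₂ = 329×(1/12.9)^(0.4) = 118.3 K.
Isochoric: P₃ = P₂(T₃/T₂) = 2.653 × (329/118.3) = 7.38 kPa.

P₃ ≈ 7.38 kPa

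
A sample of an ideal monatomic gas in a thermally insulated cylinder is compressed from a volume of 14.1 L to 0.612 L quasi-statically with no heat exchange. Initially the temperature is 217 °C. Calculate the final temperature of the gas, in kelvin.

For a reversible adiabat TV^(γ−1) is constant, so T₂ = T₁ (V₁/V₂)^(γ−1).
For a monatomic ideal gas γ = 5/3, so γ−1 = 2/3.
T₁ = 217 °C = 490.1 K.
T₂ = 490.1 × (14.1/0.612)^(2/3) = 3969 K.

T₂ ≈ 3970 K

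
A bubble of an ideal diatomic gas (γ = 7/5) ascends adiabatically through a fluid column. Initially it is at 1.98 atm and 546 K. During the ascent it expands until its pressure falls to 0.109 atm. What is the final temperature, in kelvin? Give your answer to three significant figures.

T₂ ≈ 238 K

Along an adiabat T P^((1−γ)/γ) is constant, so T₂ = T₁ (P₂/P₁)^((γ−1)/γ).
T₂ = 546 × (0.109/1.98)^(2/7) = 238.5 K.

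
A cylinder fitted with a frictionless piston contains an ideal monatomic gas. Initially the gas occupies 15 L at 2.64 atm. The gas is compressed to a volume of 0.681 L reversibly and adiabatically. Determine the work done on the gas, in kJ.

γ = 5/3 for a monatomic ideal gas.
P₂ = P₁(V₁/V₂)^γ = 2.64×(15/0.681)^(5/3) = 456.9 atm.
For a reversible adiabat, W_by_gas = (P₁V₁ − P₂V₂)/(γ−1).
W_by = (267500×0.015 − 4.63×10^7×0.000681) / (2/3) = -41270 J.
W_on_gas = −W_by = 41270 J.

W ≈ 41.3 kJ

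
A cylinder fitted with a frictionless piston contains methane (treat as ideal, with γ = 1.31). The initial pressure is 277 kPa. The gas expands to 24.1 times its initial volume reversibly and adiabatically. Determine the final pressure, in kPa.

Since PV^γ is constant along a reversible adiabat, P₂ = P₁ (V₁/V₂)^γ.
P₂ = 277 × (1/24.1)^(1.31) = 4.286 kPa.

P₂ ≈ 4.29 kPa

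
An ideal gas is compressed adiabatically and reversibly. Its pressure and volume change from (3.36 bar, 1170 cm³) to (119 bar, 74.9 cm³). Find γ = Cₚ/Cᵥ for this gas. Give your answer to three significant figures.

PV^γ = const ⇒ γ = ln(P₂/P₁) / ln(V₁/V₂).
γ = ln(119/3.36) / ln(1170/74.9) = 1.298.

γ ≈ 1.30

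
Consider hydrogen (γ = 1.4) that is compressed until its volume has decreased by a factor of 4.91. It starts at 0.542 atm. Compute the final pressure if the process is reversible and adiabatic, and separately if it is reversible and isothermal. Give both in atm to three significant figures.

Isothermal: P₂ = P₁(V₁/V₂) = 0.542×4.91 = 2.661 atm.
Adiabatic: P₂ = P₁(V₁/V₂)^γ = 0.542×4.91^(1.4) = 5.029 atm.

adiabatic: 5.03 atm; isothermal: 2.66 atm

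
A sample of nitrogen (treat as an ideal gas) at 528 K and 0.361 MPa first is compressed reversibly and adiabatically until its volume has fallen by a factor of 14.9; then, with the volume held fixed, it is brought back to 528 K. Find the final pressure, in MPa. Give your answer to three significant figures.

P₃ ≈ 5.38 MPa

For a diatomic ideal gas γ = 7/5.
Adiabatic step (PV^γ = const): P₂ = 0.361×14.9^(7/5) = 15.85 MPa; T₂ = 528×14.9^(2/5) = 1556 K.
Isochoric: P₃ = P₂(T₃/T₂) = 15.85 × (528/1556) = 5.379 MPa.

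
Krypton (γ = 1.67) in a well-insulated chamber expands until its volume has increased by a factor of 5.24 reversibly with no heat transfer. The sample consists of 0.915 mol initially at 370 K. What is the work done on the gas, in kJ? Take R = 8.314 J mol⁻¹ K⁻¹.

W ≈ -2.82 kJ

For a reversible adiabat TV^(γ−1) is constant, so T₂ = T₁ (V₁/V₂)^(γ−1).
T₂ = 370 × (1/5.24)^(0.67) = 122 K.
Q = 0, so ΔU = W_on_gas = nCᵥΔT with Cᵥ = R/(γ−1) = 12.41 J/(mol·K).
ΔU = 0.915 × 12.41 × (122 − 370) = -2816 J.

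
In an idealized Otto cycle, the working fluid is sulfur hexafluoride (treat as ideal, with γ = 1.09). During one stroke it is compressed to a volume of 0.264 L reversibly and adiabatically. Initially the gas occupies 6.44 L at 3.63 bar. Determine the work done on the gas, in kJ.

W ≈ 8.65 kJ

P₂ = P₁(V₁/V₂)^γ = 3.63×(6.44/0.264)^(1.09) = 118 bar.
For a reversible adiabat, W_by_gas = (P₁V₁ − P₂V₂)/(γ−1).
W_by = (363000×0.00644 − 1.18×10^7×0.000264) / (0.09) = -8652 J.
W_on_gas = −W_by = 8652 J.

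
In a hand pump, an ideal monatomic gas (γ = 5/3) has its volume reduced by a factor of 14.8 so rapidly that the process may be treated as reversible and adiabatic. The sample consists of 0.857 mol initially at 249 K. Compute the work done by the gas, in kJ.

For a reversible adiabat TV^(γ−1) is constant, so T₂ = T₁ (V₁/V₂)^(γ−1).
T₂ = 249 × 14.8^(2/3) = 1501 K.
Q = 0, so ΔU = W_on_gas = nCᵥΔT with Cᵥ = R/(γ−1) = 12.47 J/(mol·K).
ΔU = 0.857 × 12.47 × (1501 − 249) = 13380 J.
Work done by the gas = −ΔU = -13380 J.

W ≈ -13.4 kJ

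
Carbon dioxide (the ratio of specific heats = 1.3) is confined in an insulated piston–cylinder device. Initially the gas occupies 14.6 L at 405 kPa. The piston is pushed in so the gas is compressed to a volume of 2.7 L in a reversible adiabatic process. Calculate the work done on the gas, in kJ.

P₂ = P₁(V₁/V₂)^γ = 405×(14.6/2.7)^(1.3) = 3634 kPa.
For a reversible adiabat, W_by_gas = (P₁V₁ − P₂V₂)/(γ−1).
W_by = (405000×0.0146 − 3.634×10^6×0.0027) / (0.3) = -12990 J.
W_on_gas = −W_by = 12990 J.

W ≈ 13.0 kJ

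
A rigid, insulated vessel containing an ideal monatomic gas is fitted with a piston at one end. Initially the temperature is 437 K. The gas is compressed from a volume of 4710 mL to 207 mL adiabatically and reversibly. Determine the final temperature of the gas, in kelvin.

T₂ ≈ 3510 K

Adiabatic: T₁V₁^(γ−1) = T₂V₂^(γ−1) ⇒ T₂ = T₁ (V₁/V₂)^(γ−1).
For a monatomic ideal gas γ = 5/3, so γ−1 = 2/3.
T₂ = 437 × (4710/207)^(2/3) = 3509 K.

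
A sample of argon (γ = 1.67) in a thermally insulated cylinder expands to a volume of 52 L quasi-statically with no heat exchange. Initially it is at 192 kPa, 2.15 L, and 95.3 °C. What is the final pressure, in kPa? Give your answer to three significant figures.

P₂ ≈ 0.939 kPa

Adiabatic: P₁V₁^γ = P₂V₂^γ ⇒ P₂ = P₁ (V₁/V₂)^γ.
P₂ = 192 × (2.15/52)^(1.67) = 0.9392 kPa.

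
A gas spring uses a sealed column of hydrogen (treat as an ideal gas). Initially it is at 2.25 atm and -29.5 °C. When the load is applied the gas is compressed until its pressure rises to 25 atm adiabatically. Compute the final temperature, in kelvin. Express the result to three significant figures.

T₂ ≈ 485 K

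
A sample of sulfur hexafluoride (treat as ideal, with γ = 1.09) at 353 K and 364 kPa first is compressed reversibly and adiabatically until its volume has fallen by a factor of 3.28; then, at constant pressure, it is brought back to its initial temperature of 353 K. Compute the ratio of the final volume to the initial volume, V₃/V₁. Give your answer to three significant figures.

V₃/V₁ ≈ 0.274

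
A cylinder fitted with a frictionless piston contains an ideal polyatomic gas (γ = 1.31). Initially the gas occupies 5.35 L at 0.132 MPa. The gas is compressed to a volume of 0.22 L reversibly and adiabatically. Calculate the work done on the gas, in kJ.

P₂ = P₁(V₁/V₂)^γ = 0.132×(5.35/0.22)^(1.31) = 8.633 MPa.
For a reversible adiabat, W_by_gas = (P₁V₁ − P₂V₂)/(γ−1).
W_by = (132000×0.00535 − 8.633×10^6×0.00022) / (0.31) = -3848 J.
W_on_gas = −W_by = 3848 J.

W ≈ 3.85 kJ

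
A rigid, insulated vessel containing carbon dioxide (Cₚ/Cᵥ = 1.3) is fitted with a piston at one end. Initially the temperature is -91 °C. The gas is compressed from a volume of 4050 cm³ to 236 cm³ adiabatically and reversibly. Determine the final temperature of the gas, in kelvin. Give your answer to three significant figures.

For a reversible adiabat TV^(γ−1) is constant, so T₂ = T₁ (V₁/V₂)^(γ−1).
T₁ = -91 °C = 182.1 K.
T₂ = 182.1 × (4050/236)^(0.3) = 427.4 K.

T₂ ≈ 427 K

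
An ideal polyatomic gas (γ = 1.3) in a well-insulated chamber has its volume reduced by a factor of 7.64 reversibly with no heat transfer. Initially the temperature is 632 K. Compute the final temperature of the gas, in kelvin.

For a reversible adiabat TV^(γ−1) is constant, so T₂ = T₁ (V₁/V₂)^(γ−1).
T₂ = 632 × 7.64^(0.3) = 1163 K.

T₂ ≈ 1160 K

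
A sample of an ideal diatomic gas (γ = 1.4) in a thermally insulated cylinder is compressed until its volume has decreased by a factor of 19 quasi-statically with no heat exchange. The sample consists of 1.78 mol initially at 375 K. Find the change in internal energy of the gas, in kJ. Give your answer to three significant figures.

ΔU ≈ 31.2 kJ

Adiabatic: T₁V₁^(γ−1) = T₂V₂^(γ−1) ⇒ T₂ = T₁ (V₁/V₂)^(γ−1).
T₂ = 375 × 19^(0.4) = 1218 K.
Q = 0, so ΔU = W_on_gas = nCᵥΔT with Cᵥ = R/(γ−1) = 20.79 J/(mol·K).
ΔU = 1.78 × 20.79 × (1218 − 375) = 31180 J.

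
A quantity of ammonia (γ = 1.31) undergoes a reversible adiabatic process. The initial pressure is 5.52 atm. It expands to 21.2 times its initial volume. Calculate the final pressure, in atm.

P₂ ≈ 0.101 atm

Adiabatic: P₁V₁^γ = P₂V₂^γ ⇒ P₂ = P₁ (V₁/V₂)^γ.
P₂ = 5.52 × (1/21.2)^(1.31) = 0.101 atm.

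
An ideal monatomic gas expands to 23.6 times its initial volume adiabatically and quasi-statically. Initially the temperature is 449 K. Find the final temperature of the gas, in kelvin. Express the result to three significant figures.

For a reversible adiabat TV^(γ−1) is constant, so T₂ = T₁ (V₁/V₂)^(γ−1).
For a monatomic ideal gas γ = 5/3, so γ−1 = 2/3.
T₂ = 449 × (1/23.6)^(2/3) = 54.57 K.

T₂ ≈ 54.6 K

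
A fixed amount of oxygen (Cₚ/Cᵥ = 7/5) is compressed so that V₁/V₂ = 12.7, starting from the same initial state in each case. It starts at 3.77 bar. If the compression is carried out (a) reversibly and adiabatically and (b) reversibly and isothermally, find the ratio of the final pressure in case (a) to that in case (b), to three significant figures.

P_adiabatic / P_isothermal ≈ 2.76

Isothermal: P_b = P₁(V₁/V₂) = 3.77×12.7.
Adiabatic: P_a = P₁(V₁/V₂)^γ = 3.77×12.7^(7/5).
P_a/P_b = (V₁/V₂)^(γ−1) = 12.7^(2/5) = 2.764.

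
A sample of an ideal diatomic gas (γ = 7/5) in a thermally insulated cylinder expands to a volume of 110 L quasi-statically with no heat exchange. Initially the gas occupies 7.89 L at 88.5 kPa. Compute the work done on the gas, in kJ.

W ≈ -1.14 kJ

P₂ = P₁(V₁/V₂)^γ = 88.5×(7.89/110)^(7/5) = 2.213 kPa.
For a reversible adiabat, W_by_gas = (P₁V₁ − P₂V₂)/(γ−1).
W_by = (88500×0.00789 − 2213×0.11) / (2/5) = 1137 J.
W_on_gas = −W_by = -1137 J.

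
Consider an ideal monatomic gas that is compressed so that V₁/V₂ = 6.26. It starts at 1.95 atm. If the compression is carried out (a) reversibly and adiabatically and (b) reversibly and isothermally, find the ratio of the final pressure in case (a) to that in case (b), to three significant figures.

P_adiabatic / P_isothermal ≈ 3.40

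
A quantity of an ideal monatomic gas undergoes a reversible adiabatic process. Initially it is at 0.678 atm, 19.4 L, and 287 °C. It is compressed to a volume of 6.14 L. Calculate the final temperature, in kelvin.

Adiabatic: T₁V₁^(γ−1) = T₂V₂^(γ−1) ⇒ T₂ = T₁ (V₁/V₂)^(γ−1).
γ = 5/3 for a monatomic ideal gas.
T₁ = 287 °C = 560.1 K.
T₂ = 560.1 × (19.4/6.14)^(2/3) = 1206 K.

T₂ ≈ 1210 K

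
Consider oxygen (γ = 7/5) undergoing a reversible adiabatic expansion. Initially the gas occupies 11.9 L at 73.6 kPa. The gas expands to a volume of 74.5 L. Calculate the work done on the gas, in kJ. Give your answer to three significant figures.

P₂ = P₁(V₁/V₂)^γ = 73.6×(11.9/74.5)^(7/5) = 5.644 kPa.
For a reversible adiabat, W_by_gas = (P₁V₁ − P₂V₂)/(γ−1).
W_by = (73600×0.0119 − 5644×0.0745) / (2/5) = 1138 J.
W_on_gas = −W_by = -1138 J.

W ≈ -1.14 kJ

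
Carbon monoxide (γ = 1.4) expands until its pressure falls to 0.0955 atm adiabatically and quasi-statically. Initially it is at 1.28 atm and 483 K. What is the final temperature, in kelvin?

T₂ ≈ 230 K

Adiabatic: T₂/T₁ = (P₂/P₁)^((γ−1)/γ).
T₂ = 483 × (0.0955/1.28)^(0.286) = 230.1 K.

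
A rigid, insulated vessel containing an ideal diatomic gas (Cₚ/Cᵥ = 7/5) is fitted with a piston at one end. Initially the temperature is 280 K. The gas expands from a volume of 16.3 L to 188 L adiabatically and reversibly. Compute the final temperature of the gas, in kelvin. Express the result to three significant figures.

For a reversible adiabat TV^(γ−1) is constant, so T₂ = T₁ (V₁/V₂)^(γ−1).
T₂ = 280 × (16.3/188)^(2/5) = 105.3 K.

T₂ ≈ 105 K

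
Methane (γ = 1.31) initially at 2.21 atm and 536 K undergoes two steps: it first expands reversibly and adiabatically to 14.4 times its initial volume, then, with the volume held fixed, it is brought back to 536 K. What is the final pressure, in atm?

P₃ ≈ 0.153 atm

Adiabatic step (PV^γ = const): P₂ = 2.21×(1/14.4)^(1.31) = 0.06713 atm; T₂ = 536×(1/14.4)^(0.31) = 234.5 K.
Isochoric: P₃ = P₂(T₃/T₂) = 0.06713 × (536/234.5) = 0.1535 atm.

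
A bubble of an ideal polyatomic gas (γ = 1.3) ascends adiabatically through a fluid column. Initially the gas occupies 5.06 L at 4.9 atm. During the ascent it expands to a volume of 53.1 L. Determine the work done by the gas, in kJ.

P₂ = P₁(V₁/V₂)^γ = 4.9×(5.06/53.1)^(1.3) = 0.2307 atm.
For a reversible adiabat, W_by_gas = (P₁V₁ − P₂V₂)/(γ−1).
W_by = (496500×0.00506 − 23370×0.0531) / (0.3) = 4237 J.

W ≈ 4.24 kJ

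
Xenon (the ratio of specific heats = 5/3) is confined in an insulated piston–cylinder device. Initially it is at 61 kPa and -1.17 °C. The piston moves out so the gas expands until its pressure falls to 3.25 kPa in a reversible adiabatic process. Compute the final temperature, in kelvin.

Adiabatic: T₂/T₁ = (P₂/P₁)^((γ−1)/γ).
T₁ = -1.17 °C = 272 K.
T₂ = 272 × (3.25/61)^(2/5) = 84.17 K.

T₂ ≈ 84.2 K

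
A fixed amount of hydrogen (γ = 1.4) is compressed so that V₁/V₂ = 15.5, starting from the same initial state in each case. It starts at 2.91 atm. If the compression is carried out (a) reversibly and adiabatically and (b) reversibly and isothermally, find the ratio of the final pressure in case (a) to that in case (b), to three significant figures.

Isothermal: P_b = P₁(V₁/V₂) = 2.91×15.5.
Adiabatic: P_a = P₁(V₁/V₂)^γ = 2.91×15.5^(1.4).
P_a/P_b = (V₁/V₂)^(γ−1) = 15.5^(0.4) = 2.993.

P_adiabatic / P_isothermal ≈ 2.99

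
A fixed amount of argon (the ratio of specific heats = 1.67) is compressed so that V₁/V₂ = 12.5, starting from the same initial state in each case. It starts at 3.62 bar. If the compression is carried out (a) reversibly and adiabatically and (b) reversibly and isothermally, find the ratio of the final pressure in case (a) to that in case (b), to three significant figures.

P_adiabatic / P_isothermal ≈ 5.43

Isothermal: P_b = P₁(V₁/V₂) = 3.62×12.5.
Adiabatic: P_a = P₁(V₁/V₂)^γ = 3.62×12.5^(1.67).
P_a/P_b = (V₁/V₂)^(γ−1) = 12.5^(0.67) = 5.432.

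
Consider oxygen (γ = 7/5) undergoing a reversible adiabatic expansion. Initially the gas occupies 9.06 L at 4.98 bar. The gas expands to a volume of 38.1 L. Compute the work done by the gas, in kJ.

P₂ = P₁(V₁/V₂)^γ = 4.98×(9.06/38.1)^(7/5) = 0.6667 bar.
For a reversible adiabat, W_by_gas = (P₁V₁ − P₂V₂)/(γ−1).
W_by = (498000×0.00906 − 66670×0.0381) / (2/5) = 4930 J.

W ≈ 4.93 kJ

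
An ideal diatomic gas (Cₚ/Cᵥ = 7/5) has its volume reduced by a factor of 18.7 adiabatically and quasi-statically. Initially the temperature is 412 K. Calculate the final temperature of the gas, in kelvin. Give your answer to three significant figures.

Adiabatic: T₁V₁^(γ−1) = T₂V₂^(γ−1) ⇒ T₂ = T₁ (V₁/V₂)^(γ−1).
T₂ = 412 × 18.7^(2/5) = 1329 K.

T₂ ≈ 1330 K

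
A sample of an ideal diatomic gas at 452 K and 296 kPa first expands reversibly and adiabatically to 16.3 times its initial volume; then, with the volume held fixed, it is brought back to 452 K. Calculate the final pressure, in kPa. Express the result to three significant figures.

P₃ ≈ 18.2 kPa

For a diatomic ideal gas γ = 7/5.
Adiabatic step (PV^γ = const): P₂ = 296×(1/16.3)^(7/5) = 5.946 kPa; T₂ = 452×(1/16.3)^(2/5) = 148 K.
Isochoric: P₃ = P₂(T₃/T₂) = 5.946 × (452/148) = 18.16 kPa.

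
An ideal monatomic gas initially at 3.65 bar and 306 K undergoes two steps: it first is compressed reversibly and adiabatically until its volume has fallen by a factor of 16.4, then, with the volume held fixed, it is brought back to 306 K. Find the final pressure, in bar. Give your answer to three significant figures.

P₃ ≈ 59.9 bar

For a monatomic ideal gas γ = 5/3.
Adiabatic step (PV^γ = const): P₂ = 3.65×16.4^(5/3) = 386.4 bar; T₂ = 306×16.4^(2/3) = 1975 K.
Isochoric: P₃ = P₂(T₃/T₂) = 386.4 × (306/1975) = 59.86 bar.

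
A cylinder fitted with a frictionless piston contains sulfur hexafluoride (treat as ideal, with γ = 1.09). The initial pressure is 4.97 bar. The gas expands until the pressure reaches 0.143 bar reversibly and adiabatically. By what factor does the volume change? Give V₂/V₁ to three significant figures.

From PV^γ = const, V₂/V₁ = (P₁/P₂)^(1/γ).
V₂/V₁ = (4.97/0.143)^(0.917) = 25.93.

V₂/V₁ ≈ 25.9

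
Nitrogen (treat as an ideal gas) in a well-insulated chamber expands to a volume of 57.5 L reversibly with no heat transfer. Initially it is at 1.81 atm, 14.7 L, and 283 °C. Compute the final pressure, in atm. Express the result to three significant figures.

Since PV^γ is constant along a reversible adiabat, P₂ = P₁ (V₁/V₂)^γ.
γ = 7/5 for a diatomic ideal gas.
P₂ = 1.81 × (14.7/57.5)^(7/5) = 0.2682 atm.

P₂ ≈ 0.268 atm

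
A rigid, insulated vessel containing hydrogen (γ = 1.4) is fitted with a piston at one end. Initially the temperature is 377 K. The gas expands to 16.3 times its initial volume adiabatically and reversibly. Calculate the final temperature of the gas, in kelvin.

Adiabatic: T₁V₁^(γ−1) = T₂V₂^(γ−1) ⇒ T₂ = T₁ (V₁/V₂)^(γ−1).
T₂ = 377 × (1/16.3)^(0.4) = 123.4 K.

T₂ ≈ 123 K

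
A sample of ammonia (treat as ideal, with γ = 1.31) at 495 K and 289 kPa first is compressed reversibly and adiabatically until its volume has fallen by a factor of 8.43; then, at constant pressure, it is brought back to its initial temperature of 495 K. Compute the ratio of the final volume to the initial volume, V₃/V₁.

Adiabatic step: V₂/V₁ = 0.1186; T₂ = T₁·8.43^(0.31) = 958.5 K.
Isobaric step: V₃/V₂ = T₃/T₂ = 495/958.5.
V₃/V₁ = (V₂/V₁)(V₃/V₂) = 0.1186 × (495/958.5) = 0.06126.

V₃/V₁ ≈ 0.0613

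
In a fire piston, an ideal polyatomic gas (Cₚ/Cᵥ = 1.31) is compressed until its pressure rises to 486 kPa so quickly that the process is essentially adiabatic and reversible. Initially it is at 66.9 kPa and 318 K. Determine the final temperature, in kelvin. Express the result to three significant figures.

Along an adiabat T P^((1−γ)/γ) is constant, so T₂ = T₁ (P₂/P₁)^((γ−1)/γ).
T₂ = 318 × (486/66.9)^(0.237) = 508.4 K.

T₂ ≈ 508 K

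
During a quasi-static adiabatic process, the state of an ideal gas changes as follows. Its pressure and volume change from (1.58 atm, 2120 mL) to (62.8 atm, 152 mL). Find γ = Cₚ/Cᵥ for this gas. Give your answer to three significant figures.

PV^γ = const ⇒ γ = ln(P₂/P₁) / ln(V₁/V₂).
γ = ln(62.8/1.58) / ln(2120/152) = 1.397.

γ ≈ 1.40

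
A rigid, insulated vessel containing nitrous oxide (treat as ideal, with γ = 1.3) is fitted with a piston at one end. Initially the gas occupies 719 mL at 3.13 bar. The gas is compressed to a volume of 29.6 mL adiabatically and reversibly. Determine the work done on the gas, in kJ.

P₂ = P₁(V₁/V₂)^γ = 3.13×(719/29.6)^(1.3) = 198 bar.
For a reversible adiabat, W_by_gas = (P₁V₁ − P₂V₂)/(γ−1).
W_by = (313000×0.000719 − 1.98×10^7×2.96×10^-5) / (0.3) = -1203 J.
W_on_gas = −W_by = 1203 J.

W ≈ 1.20 kJ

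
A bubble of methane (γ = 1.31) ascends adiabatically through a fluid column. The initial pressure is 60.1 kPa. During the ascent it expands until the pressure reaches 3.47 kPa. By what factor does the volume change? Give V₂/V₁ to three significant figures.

From PV^γ = const, V₂/V₁ = (P₁/P₂)^(1/γ).
V₂/V₁ = (60.1/3.47)^(0.763) = 8.82.

V₂/V₁ ≈ 8.82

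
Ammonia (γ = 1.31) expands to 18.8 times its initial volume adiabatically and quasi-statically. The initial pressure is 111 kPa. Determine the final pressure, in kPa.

Since PV^γ is constant along a reversible adiabat, P₂ = P₁ (V₁/V₂)^γ.
P₂ = 111 × (1/18.8)^(1.31) = 2.378 kPa.

P₂ ≈ 2.38 kPa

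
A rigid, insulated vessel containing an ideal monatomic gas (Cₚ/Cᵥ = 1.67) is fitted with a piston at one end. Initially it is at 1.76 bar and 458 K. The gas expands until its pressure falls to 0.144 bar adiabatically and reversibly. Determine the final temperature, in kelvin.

T₂ ≈ 168 K

Adiabatic: T₂/T₁ = (P₂/P₁)^((γ−1)/γ).
T₂ = 458 × (0.144/1.76)^(0.401) = 167.8 K.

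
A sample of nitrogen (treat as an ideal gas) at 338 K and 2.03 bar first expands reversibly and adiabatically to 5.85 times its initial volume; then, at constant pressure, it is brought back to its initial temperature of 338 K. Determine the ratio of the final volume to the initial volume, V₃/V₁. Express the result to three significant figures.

V₃/V₁ ≈ 11.9

For a diatomic ideal gas γ = 7/5.
Adiabatic step: V₂/V₁ = 5.85; T₂ = T₁·(1/5.85)^(2/5) = 166.7 K.
Isobaric step: V₃/V₂ = T₃/T₂ = 338/166.7.
V₃/V₁ = (V₂/V₁)(V₃/V₂) = 5.85 × (338/166.7) = 11.86.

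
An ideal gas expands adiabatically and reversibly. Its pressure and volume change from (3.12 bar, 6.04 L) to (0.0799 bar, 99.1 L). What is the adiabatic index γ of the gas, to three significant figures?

PV^γ = const ⇒ γ = ln(P₂/P₁) / ln(V₁/V₂).
γ = ln(0.0799/3.12) / ln(6.04/99.1) = 1.31.

γ ≈ 1.31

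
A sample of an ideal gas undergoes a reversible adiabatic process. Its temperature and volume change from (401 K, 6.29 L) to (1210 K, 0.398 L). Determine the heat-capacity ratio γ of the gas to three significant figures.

TV^(γ−1) = const ⇒ γ − 1 = ln(T₂/T₁) / ln(V₁/V₂).
γ = 1 + ln(1210/401) / ln(6.29/0.398) = 1.4.

γ ≈ 1.40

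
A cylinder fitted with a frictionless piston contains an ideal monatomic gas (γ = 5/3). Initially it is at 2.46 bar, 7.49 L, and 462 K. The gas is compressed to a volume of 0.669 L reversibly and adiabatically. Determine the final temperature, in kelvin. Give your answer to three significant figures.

For a reversible adiabat TV^(γ−1) is constant, so T₂ = T₁ (V₁/V₂)^(γ−1).
T₂ = 462 × (7.49/0.669)^(2/3) = 2312 K.

T₂ ≈ 2310 K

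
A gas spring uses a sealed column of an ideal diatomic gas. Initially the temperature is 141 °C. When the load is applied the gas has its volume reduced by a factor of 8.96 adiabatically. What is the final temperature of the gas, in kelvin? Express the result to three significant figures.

For a reversible adiabat TV^(γ−1) is constant, so T₂ = T₁ (V₁/V₂)^(γ−1).
For a diatomic ideal gas γ = 7/5, so γ−1 = 2/5.
T₁ = 141 °C = 414.1 K.
T₂ = 414.1 × 8.96^(2/5) = 995.6 K.

T₂ ≈ 996 K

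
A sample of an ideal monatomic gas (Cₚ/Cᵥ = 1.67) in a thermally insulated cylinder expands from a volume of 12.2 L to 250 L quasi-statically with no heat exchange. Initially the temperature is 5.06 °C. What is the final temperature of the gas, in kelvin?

T₂ ≈ 36.8 K

For a reversible adiabat TV^(γ−1) is constant, so T₂ = T₁ (V₁/V₂)^(γ−1).
T₁ = 5.06 °C = 278.2 K.
T₂ = 278.2 × (12.2/250)^(0.67) = 36.78 K.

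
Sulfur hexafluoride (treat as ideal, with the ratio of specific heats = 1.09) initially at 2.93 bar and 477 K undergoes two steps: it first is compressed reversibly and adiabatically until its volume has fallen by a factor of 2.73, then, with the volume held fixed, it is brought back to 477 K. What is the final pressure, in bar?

P₃ ≈ 8.00 bar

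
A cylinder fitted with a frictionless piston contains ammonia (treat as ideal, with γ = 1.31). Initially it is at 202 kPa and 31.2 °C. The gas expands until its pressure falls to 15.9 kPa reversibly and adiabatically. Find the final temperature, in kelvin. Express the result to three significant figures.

T₂ ≈ 167 K

Adiabatic: T₂/T₁ = (P₂/P₁)^((γ−1)/γ).
T₁ = 31.2 °C = 304.3 K.
T₂ = 304.3 × (15.9/202)^(0.237) = 166.8 K.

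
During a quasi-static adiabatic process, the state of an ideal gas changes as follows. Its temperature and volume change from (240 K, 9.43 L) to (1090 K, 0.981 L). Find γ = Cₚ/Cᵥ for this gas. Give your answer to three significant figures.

TV^(γ−1) = const ⇒ γ − 1 = ln(T₂/T₁) / ln(V₁/V₂).
γ = 1 + ln(1090/240) / ln(9.43/0.981) = 1.669.

γ ≈ 1.67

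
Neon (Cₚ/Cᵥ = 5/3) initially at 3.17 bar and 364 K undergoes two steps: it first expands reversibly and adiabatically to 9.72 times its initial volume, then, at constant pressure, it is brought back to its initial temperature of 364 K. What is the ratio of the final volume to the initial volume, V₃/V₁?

V₃/V₁ ≈ 44.3

Adiabatic step: V₂/V₁ = 9.72; T₂ = T₁·(1/9.72)^(2/3) = 79.92 K.
Isobaric step: V₃/V₂ = T₃/T₂ = 364/79.92.
V₃/V₁ = (V₂/V₁)(V₃/V₂) = 9.72 × (364/79.92) = 44.27.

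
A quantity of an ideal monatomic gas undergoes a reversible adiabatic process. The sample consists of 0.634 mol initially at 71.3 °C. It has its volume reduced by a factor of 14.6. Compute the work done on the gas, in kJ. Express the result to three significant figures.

W ≈ 13.5 kJ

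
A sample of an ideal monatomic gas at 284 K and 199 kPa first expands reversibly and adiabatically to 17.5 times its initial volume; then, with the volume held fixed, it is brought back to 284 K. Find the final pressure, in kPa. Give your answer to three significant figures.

P₃ ≈ 11.4 kPa

For a monatomic ideal gas γ = 5/3.
Adiabatic step (PV^γ = const): P₂ = 199×(1/17.5)^(5/3) = 1.687 kPa; T₂ = 284×(1/17.5)^(2/3) = 42.13 K.
Isochoric: P₃ = P₂(T₃/T₂) = 1.687 × (284/42.13) = 11.37 kPa.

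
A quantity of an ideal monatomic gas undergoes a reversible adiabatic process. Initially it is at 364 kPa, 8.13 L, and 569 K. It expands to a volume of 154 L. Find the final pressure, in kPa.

Adiabatic: P₁V₁^γ = P₂V₂^γ ⇒ P₂ = P₁ (V₁/V₂)^γ.
γ = 5/3 for a monatomic ideal gas.
P₂ = 364 × (8.13/154)^(5/3) = 2.704 kPa.

P₂ ≈ 2.70 kPa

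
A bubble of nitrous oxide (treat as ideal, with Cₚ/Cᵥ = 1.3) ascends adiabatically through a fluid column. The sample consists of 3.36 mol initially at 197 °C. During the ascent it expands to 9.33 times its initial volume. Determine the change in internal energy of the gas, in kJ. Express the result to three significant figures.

Adiabatic: T₁V₁^(γ−1) = T₂V₂^(γ−1) ⇒ T₂ = T₁ (V₁/V₂)^(γ−1).
T₁ = 197 °C = 470.1 K.
T₂ = 470.1 × (1/9.33)^(0.3) = 240.6 K.
Q = 0, so ΔU = W_on_gas = nCᵥΔT with Cᵥ = R/(γ−1) = 27.71 J/(mol·K).
ΔU = 3.36 × 27.71 × (240.6 − 470.1) = -21380 J.

ΔU ≈ -21.4 kJ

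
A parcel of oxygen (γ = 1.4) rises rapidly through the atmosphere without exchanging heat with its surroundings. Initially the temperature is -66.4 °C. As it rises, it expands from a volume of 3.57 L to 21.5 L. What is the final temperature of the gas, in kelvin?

T₂ ≈ 101 K

Adiabatic: T₁V₁^(γ−1) = T₂V₂^(γ−1) ⇒ T₂ = T₁ (V₁/V₂)^(γ−1).
T₁ = -66.4 °C = 206.7 K.
T₂ = 206.7 × (3.57/21.5)^(0.4) = 100.8 K.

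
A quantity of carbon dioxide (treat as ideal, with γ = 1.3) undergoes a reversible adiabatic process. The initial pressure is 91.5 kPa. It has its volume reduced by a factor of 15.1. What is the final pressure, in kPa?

Adiabatic: P₁V₁^γ = P₂V₂^γ ⇒ P₂ = P₁ (V₁/V₂)^γ.
P₂ = 91.5 × 15.1^(1.3) = 3120 kPa.

P₂ ≈ 3120 kPa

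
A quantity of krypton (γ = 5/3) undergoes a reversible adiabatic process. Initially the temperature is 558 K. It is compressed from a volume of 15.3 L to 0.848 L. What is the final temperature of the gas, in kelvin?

Adiabatic: T₁V₁^(γ−1) = T₂V₂^(γ−1) ⇒ T₂ = T₁ (V₁/V₂)^(γ−1).
T₂ = 558 × (15.3/0.848)^(2/3) = 3839 K.

T₂ ≈ 3840 K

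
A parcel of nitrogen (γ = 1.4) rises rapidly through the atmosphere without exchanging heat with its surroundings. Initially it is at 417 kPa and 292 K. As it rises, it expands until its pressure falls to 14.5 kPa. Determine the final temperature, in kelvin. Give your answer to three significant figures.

Along an adiabat T P^((1−γ)/γ) is constant, so T₂ = T₁ (P₂/P₁)^((γ−1)/γ).
T₂ = 292 × (14.5/417)^(0.286) = 111.8 K.

T₂ ≈ 112 K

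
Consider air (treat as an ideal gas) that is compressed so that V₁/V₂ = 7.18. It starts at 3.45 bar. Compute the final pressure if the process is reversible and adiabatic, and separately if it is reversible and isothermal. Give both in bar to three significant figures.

adiabatic: 54.5 bar; isothermal: 24.8 bar

For a diatomic ideal gas γ = 7/5.
Isothermal: P₂ = P₁(V₁/V₂) = 3.45×7.18 = 24.77 bar.
Adiabatic: P₂ = P₁(V₁/V₂)^γ = 3.45×7.18^(7/5) = 54.5 bar.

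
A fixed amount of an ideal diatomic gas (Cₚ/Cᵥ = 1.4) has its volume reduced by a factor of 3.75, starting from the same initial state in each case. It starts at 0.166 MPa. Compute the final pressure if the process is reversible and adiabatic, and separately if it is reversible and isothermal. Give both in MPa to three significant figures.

Isothermal: P₂ = P₁(V₁/V₂) = 0.166×3.75 = 0.6225 MPa.
Adiabatic: P₂ = P₁(V₁/V₂)^γ = 0.166×3.75^(1.4) = 1.056 MPa.

adiabatic: 1.06 MPa; isothermal: 0.623 MPa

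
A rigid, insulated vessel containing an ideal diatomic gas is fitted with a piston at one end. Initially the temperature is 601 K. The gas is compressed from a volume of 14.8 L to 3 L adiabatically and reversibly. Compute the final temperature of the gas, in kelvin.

Adiabatic: T₁V₁^(γ−1) = T₂V₂^(γ−1) ⇒ T₂ = T₁ (V₁/V₂)^(γ−1).
For a diatomic ideal gas γ = 7/5, so γ−1 = 2/5.
T₂ = 601 × (14.8/3)^(2/5) = 1138 K.

T₂ ≈ 1140 K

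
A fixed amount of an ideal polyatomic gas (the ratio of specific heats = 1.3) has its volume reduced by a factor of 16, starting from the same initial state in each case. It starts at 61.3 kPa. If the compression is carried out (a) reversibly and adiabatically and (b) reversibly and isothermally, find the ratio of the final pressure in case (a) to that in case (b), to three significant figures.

Isothermal: P_b = P₁(V₁/V₂) = 61.3×16.
Adiabatic: P_a = P₁(V₁/V₂)^γ = 61.3×16^(1.3).
P_a/P_b = (V₁/V₂)^(γ−1) = 16^(0.3) = 2.297.

P_adiabatic / P_isothermal ≈ 2.30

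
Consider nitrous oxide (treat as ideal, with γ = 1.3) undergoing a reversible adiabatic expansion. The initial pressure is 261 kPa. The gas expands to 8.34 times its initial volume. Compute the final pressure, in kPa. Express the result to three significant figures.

Since PV^γ is constant along a reversible adiabat, P₂ = P₁ (V₁/V₂)^γ.
P₂ = 261 × (1/8.34)^(1.3) = 16.56 kPa.

P₂ ≈ 16.6 kPa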